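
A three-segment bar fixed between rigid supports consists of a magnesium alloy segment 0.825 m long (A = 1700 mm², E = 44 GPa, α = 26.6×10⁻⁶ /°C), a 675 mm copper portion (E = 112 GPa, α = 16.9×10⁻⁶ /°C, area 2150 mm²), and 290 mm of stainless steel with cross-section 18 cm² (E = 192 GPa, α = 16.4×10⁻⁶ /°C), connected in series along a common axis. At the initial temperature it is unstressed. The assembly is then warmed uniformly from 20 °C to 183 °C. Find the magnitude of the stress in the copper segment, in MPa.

σ ≈ 197 MPa (compressive)

With the walls removed the bar would change length by δ_free = Σ αᵢΔT Lᵢ = 26.6×10⁻⁶×163×825 + 16.9×10⁻⁶×163×675 + 16.4×10⁻⁶×163×290 = 6.212 mm.
The walls prevent any net length change, so an axial force P (same in every segment) develops. Compatibility: P · Σ Lᵢ/(AᵢEᵢ) = δ_free.
Σ Lᵢ/(AᵢEᵢ) = 825/(1700×44×10³) + 675/(2150×112×10³) + 290/(1800×192×10³) = 1.467×10⁻⁵ mm/N.
So P = 6.212 / 1.467×10⁻⁵ = 423.4 kN, compressive.
σ_{copper} = P / A = 423400 / 2150 = 196.9 MPa.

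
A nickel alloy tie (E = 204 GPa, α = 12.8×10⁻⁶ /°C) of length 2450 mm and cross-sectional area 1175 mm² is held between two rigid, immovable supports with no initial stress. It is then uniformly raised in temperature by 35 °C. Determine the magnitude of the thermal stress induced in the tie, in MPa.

σ ≈ 91.4 MPa (compressive)

The supports are rigid, so the total axial strain is zero. The restrained thermal strain is ε = αΔT = 12.8×10⁻⁶ × 35 = 448×10⁻⁶.
σ = EαΔT = 204×10³ × 12.8×10⁻⁶ × 35 = 91.39 MPa (compressive; the tie is trying to expand).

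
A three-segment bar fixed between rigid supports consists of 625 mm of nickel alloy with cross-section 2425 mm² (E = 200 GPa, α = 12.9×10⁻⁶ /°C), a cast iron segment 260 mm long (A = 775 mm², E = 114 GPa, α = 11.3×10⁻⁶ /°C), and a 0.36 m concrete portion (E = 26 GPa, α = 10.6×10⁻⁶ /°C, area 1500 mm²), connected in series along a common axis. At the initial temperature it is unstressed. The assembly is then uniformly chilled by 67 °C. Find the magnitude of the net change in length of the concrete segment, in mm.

|ΔL| ≈ 0.425 mm

With the walls removed the bar would change length by δ_free = Σ αᵢΔT Lᵢ = 12.9×10⁻⁶×67×625 + 11.3×10⁻⁶×67×260 + 10.6×10⁻⁶×67×360 = 0.9927 mm.
The walls prevent any net length change, so an axial force P (same in every segment) develops. Compatibility: P · Σ Lᵢ/(AᵢEᵢ) = δ_free.
Σ Lᵢ/(AᵢEᵢ) = 625/(2425×200×10³) + 260/(775×114×10³) + 360/(1500×26×10³) = 1.346×10⁻⁵ mm/N.
So P = 0.9927 / 1.346×10⁻⁵ = 73.74 kN, tensile.
For the concrete segment, free thermal change = 10.6×10⁻⁶×67×360 = 0.2557 mm and elastic change from P = 73740×360/(1500×26×10³) = 0.6807 mm; these oppose, so the net change is 0.425 mm (segment lengthens).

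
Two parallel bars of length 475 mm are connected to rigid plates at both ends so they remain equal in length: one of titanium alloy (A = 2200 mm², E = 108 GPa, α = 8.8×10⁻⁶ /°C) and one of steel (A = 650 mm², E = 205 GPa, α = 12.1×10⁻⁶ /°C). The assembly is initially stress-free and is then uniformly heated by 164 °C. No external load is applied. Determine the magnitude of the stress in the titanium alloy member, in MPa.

σ ≈ 21 MPa (tensile)

The steel has the larger α, so on heating it would change length more than the titanium alloy if both were free. The rigid plates force a common final length, so the steel is put into compression and the titanium alloy into tension, with equal and opposite forces P (no external load).
Compatibility of the two members (thermal + elastic change equal): (α₁ − α₂)ΔT = P·[1/(A₁E₁) + 1/(A₂E₂)].
|α₁ − α₂|·ΔT = 3.3×10⁻⁶ × 164 = 0.0005412.
1/(A₁E₁) + 1/(A₂E₂) = 1/(2200×108×10³) + 1/(650×205×10³) = 1.171×10⁻⁸ N⁻¹.
So P = 0.0005412 / 1.171×10⁻⁸ = 46.2 kN.
σ_{titanium alloy} = P/A₁ = 46200/2200 = 21 MPa, tensile.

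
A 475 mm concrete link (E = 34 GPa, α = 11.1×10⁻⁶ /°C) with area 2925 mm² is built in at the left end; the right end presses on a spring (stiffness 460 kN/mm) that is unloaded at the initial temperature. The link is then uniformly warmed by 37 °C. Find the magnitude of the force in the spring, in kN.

P ≈ 28.1 kN

If the spring were absent the link would lengthen by αΔT L = 11.1×10⁻⁶ × 37 × 475 = 0.1951 mm.
Let P be the compressive force at the spring. The link shortens elastically by PL/(AE) and the spring compresses by P/k; together these equal δ_free.
P [ L/(AE) + 1/k ] = δ_free → P [ 475/(2925×34×10³) + 1/(460×10³) ] = 0.1951.
P = 0.1951 / 6.95×10⁻⁶ = 28070 N.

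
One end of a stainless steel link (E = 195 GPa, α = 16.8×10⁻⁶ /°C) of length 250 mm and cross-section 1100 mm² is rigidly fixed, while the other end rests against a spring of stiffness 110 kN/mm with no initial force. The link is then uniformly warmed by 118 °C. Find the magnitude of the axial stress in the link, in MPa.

If the spring were absent the link would lengthen by αΔT L = 16.8×10⁻⁶ × 118 × 250 = 0.4956 mm.
Let P be the compressive force at the spring. The link shortens elastically by PL/(AE) and the spring compresses by P/k; together these equal δ_free.
P [ L/(AE) + 1/k ] = δ_free → P [ 250/(1100×195×10³) + 1/(110×10³) ] = 0.4956.
P = 0.4956 / 1.026×10⁻⁵ = 48320 N.
σ = P/A = 48320/1100 = 43.93 MPa.

σ ≈ 43.9 MPa (compressive)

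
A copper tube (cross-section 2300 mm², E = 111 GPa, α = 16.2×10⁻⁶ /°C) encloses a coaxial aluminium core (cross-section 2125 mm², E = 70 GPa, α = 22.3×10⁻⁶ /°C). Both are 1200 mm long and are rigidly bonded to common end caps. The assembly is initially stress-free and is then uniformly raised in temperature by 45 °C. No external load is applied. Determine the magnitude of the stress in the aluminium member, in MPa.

Equilibrium of a rigid end plate with no external load gives equal and opposite internal forces ±P in the two members. Since α_{aluminium} > α_{copper}, heating drives the aluminium into compression and the copper into tension.
Compatibility of the two members (thermal + elastic change equal): (α₁ − α₂)ΔT = P·[1/(A₁E₁) + 1/(A₂E₂)].
|α₁ − α₂|·ΔT = 6.1×10⁻⁶ × 45 = 0.0002745.
1/(A₁E₁) + 1/(A₂E₂) = 1/(2300×111×10³) + 1/(2125×70×10³) = 1.064×10⁻⁸ N⁻¹.
So P = 0.0002745 / 1.064×10⁻⁸ = 25.8 kN.
σ_{aluminium} = P/A₂ = 25800/2125 = 12.14 MPa, compressive.

σ ≈ 12.1 MPa (compressive)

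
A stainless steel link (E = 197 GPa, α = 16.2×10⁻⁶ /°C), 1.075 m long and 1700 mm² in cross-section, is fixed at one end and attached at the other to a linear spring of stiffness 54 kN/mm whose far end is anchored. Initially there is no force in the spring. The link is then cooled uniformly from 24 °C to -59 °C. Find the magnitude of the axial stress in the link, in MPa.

σ ≈ 39.1 MPa (tensile)

The unrestrained thermal change is αΔT L = 16.2×10⁻⁶ × 83 × 1075 = 1.445 mm.
Let P be the tensile force in the spring. The link extends elastically by PL/(AE) and the spring stretches by P/k; together these equal δ_free.
So P = δ_free / [L/(AE) + 1/k] = 1.445 / [ 1075/(1700×197×10³) + 1/(54×10³) ].
P = 1.445 / 2.173×10⁻⁵ = 66520 N.
σ = P/A = 66520/1700 = 39.13 MPa.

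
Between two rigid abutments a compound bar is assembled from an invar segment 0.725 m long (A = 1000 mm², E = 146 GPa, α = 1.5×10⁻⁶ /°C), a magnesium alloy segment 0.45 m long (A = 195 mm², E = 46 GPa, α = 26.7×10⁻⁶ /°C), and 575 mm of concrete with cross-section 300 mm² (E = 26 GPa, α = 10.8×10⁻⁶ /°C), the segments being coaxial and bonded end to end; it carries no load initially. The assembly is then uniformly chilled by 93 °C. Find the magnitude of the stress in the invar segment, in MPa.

With the walls removed the bar would change length by δ_free = Σ αᵢΔT Lᵢ = 1.5×10⁻⁶×93×725 + 26.7×10⁻⁶×93×450 + 10.8×10⁻⁶×93×575 = 1.796 mm.
The rigid supports impose zero overall length change; the single axial force P common to all segments must satisfy P Σ Lᵢ/(AᵢEᵢ) = δ_free.
Σ Lᵢ/(AᵢEᵢ) = 725/(1000×146×10³) + 450/(195×46×10³) + 575/(300×26×10³) = 0.0001289 mm/N.
P = 1.796 / 0.0001289 = 13940 N = 13.94 kN, tensile.
σ_{invar} = P / A = 13940 / 1000 = 13.94 MPa.

σ ≈ 13.9 MPa (tensile)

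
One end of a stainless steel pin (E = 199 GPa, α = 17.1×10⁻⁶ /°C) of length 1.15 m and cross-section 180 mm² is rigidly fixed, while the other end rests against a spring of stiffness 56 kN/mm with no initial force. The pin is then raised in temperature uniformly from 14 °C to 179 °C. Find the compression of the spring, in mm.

δ ≈ 1.16 mm

If the spring were absent the pin would lengthen by αΔT L = 17.1×10⁻⁶ × 165 × 1150 = 3.245 mm.
With a force P in the spring, the elastic change of the pin is PL/(AE) and that of the spring is P/k; compatibility requires their sum to equal δ_free.
So P = δ_free / [L/(AE) + 1/k] = 3.245 / [ 1150/(180×199×10³) + 1/(56×10³) ].
P = 3.245 / 4.996×10⁻⁵ = 64940 N.
Spring compression = P/k = 64940/(56×10³) = 1.16 mm.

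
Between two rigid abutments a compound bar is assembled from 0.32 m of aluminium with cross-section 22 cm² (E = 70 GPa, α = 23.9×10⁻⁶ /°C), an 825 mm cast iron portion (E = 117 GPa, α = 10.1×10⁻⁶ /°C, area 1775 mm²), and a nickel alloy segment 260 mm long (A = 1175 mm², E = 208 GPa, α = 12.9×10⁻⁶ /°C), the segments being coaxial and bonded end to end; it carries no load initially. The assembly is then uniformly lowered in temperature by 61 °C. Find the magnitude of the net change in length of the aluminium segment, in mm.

If the supports were absent, the total length change would be Σ αᵢΔT Lᵢ = 23.9×10⁻⁶×61×320 + 10.1×10⁻⁶×61×825 + 12.9×10⁻⁶×61×260 = 1.179 mm.
Since the ends are fixed, an axial force P builds up, equal in every segment, with P · Σ Lᵢ/(AᵢEᵢ) = δ_free.
The series flexibility is Σ Lᵢ/(AᵢEᵢ) = 320/(2200×70×10³) + 825/(1775×117×10³) + 260/(1175×208×10³) = 7.114×10⁻⁶ mm/N.
P = 1.179 / 7.114×10⁻⁶ = 165800 N = 165.8 kN, tensile.
For the aluminium segment, free thermal change = 23.9×10⁻⁶×61×320 = 0.4665 mm and elastic change from P = 165800×320/(2200×70×10³) = 0.3445 mm; these oppose, so the net change is 0.122 mm (segment shortens).

|ΔL| ≈ 0.122 mm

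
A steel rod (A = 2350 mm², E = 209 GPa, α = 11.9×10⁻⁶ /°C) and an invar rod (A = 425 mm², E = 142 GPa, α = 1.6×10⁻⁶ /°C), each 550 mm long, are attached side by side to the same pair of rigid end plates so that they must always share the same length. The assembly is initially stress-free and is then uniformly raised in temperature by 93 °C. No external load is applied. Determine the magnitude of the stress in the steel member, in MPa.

Both members must finish at the same length. With the larger α, the steel tends to over-expand; the plates restrain it, putting the steel in compression and the invar in tension. With no external load the two internal forces are equal and opposite, magnitude P.
Compatibility of the two members (thermal + elastic change equal): (α₁ − α₂)ΔT = P·[1/(A₁E₁) + 1/(A₂E₂)].
|α₁ − α₂|·ΔT = 10.3×10⁻⁶ × 93 = 0.0009579.
1/(A₁E₁) + 1/(A₂E₂) = 1/(2350×209×10³) + 1/(425×142×10³) = 1.861×10⁻⁸ N⁻¹.
P = 0.0009579 / 1.861×10⁻⁸ = 51480 N = 51.48 kN.
σ_{steel} = P/A₁ = 51480/2350 = 21.91 MPa, compressive.

σ ≈ 21.9 MPa (compressive)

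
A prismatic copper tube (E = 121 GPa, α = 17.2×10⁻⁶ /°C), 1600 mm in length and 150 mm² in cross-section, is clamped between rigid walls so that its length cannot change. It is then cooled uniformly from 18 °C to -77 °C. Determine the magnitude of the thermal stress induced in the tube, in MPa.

With length fixed, the mechanical strain must cancel the thermal strain αΔT = 17.2×10⁻⁶ × 95 = 1634×10⁻⁶.
σ = EαΔT = 121×10³ × 17.2×10⁻⁶ × 95 = 197.7 MPa (tensile; the tube is trying to contract).

σ ≈ 198 MPa (tensile)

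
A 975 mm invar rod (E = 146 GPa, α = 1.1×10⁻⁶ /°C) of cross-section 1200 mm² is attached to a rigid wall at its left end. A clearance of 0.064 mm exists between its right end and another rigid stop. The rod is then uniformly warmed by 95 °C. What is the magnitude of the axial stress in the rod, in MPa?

If the wall were absent the rod would grow by αΔT L = 1.1×10⁻⁶ × 95 × 975 = 0.1019 mm.
After closing the 0.064 mm clearance, 0.1019 − 0.064 = 0.03789 mm of expansion remains to be suppressed by the wall.
That suppressed elongation corresponds to σ = E·Δ/L = 146×10³ × 0.03789/975 = 5.673 MPa.

σ ≈ 5.67 MPa (compressive)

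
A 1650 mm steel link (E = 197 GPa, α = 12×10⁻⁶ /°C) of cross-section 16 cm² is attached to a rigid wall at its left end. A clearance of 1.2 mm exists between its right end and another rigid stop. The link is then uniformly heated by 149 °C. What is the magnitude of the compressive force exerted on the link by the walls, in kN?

Free thermal elongation = αΔT L = 12×10⁻⁶ × 149 × 1650 = 2.95 mm.
The gap closes (δ_free > 1.2 mm) and the wall then resists a further 2.95 − 1.2 = 1.75 mm of expansion.
So σ = E(δ_free − g)/L = 197×10³ × 1.75/1650 = 209 MPa.
Force on the wall = σA = 209 × 1600 mm² = 334.3 kN.

P ≈ 334 kN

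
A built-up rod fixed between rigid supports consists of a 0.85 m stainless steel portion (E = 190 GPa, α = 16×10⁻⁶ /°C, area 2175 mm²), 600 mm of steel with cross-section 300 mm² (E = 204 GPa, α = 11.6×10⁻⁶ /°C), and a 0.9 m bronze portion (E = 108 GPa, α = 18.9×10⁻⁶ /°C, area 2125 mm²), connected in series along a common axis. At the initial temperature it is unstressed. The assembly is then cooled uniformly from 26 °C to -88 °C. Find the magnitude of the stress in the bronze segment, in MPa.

With the walls removed the bar would change length by δ_free = Σ αᵢΔT Lᵢ = 16×10⁻⁶×114×850 + 11.6×10⁻⁶×114×600 + 18.9×10⁻⁶×114×900 = 4.283 mm.
Since the ends are fixed, an axial force P builds up, equal in every segment, with P · Σ Lᵢ/(AᵢEᵢ) = δ_free.
The series flexibility is Σ Lᵢ/(AᵢEᵢ) = 850/(2175×190×10³) + 600/(300×204×10³) + 900/(2125×108×10³) = 1.578×10⁻⁵ mm/N.
P = 4.283 / 1.578×10⁻⁵ = 271400 N = 271.4 kN, tensile.
σ_{bronze} = P / A = 271400 / 2125 = 127.7 MPa.

σ ≈ 128 MPa (tensile)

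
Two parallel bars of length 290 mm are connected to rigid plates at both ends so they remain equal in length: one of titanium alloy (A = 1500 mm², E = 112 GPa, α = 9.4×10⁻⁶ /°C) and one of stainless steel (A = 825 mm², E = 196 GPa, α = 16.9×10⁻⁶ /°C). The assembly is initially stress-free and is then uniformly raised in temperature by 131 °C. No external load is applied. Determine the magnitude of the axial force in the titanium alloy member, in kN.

Both members must finish at the same length. With the larger α, the stainless steel tends to over-expand; the plates restrain it, putting the stainless steel in compression and the titanium alloy in tension. With no external load the two internal forces are equal and opposite, magnitude P.
Setting the final lengths equal and cancelling L: (α₁ − α₂)ΔT = P/(A₁E₁) + P/(A₂E₂).
|α₁ − α₂|·ΔT = 7.5×10⁻⁶ × 131 = 0.0009825.
1/(A₁E₁) + 1/(A₂E₂) = 1/(1500×112×10³) + 1/(825×196×10³) = 1.214×10⁻⁸ N⁻¹.
P = 0.0009825 / 1.214×10⁻⁸ = 80950 N = 80.95 kN.

P ≈ 81 kN (tensile in the titanium alloy)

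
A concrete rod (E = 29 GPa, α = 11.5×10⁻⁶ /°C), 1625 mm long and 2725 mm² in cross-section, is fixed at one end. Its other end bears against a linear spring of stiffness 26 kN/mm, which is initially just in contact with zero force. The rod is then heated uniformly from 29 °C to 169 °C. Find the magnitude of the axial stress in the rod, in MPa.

If the spring were absent the rod would lengthen by αΔT L = 11.5×10⁻⁶ × 140 × 1625 = 2.616 mm.
With a force P in the spring, the elastic change of the rod is PL/(AE) and that of the spring is P/k; compatibility requires their sum to equal δ_free.
P [ L/(AE) + 1/k ] = δ_free → P [ 1625/(2725×29×10³) + 1/(26×10³) ] = 2.616.
P = 2.616 / 5.902×10⁻⁵ = 44320 N.
σ = P/A = 44320/2725 = 16.27 MPa.

σ ≈ 16.3 MPa (compressive)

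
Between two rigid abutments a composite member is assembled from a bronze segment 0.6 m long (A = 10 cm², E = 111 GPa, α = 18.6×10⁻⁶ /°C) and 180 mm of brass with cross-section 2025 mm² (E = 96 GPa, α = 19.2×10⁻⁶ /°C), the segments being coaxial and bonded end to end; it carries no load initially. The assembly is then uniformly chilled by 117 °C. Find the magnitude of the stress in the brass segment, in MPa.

σ ≈ 133 MPa (tensile)

If the supports were absent, the total length change would be Σ αᵢΔT Lᵢ = 18.6×10⁻⁶×117×600 + 19.2×10⁻⁶×117×180 = 1.71 mm.
The rigid supports impose zero overall length change; the single axial force P common to all segments must satisfy P Σ Lᵢ/(AᵢEᵢ) = δ_free.
The series flexibility is Σ Lᵢ/(AᵢEᵢ) = 600/(1000×111×10³) + 180/(2025×96×10³) = 6.331×10⁻⁶ mm/N.
So P = 1.71 / 6.331×10⁻⁶ = 270.1 kN, tensile.
σ_{brass} = P / A = 270100 / 2025 = 133.4 MPa.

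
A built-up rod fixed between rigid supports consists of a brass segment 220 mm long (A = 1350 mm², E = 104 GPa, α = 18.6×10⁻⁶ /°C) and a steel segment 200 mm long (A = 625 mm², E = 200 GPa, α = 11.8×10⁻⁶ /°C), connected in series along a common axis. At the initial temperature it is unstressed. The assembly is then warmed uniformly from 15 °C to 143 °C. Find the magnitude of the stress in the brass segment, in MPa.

If the supports were absent, the total length change would be Σ αᵢΔT Lᵢ = 18.6×10⁻⁶×128×220 + 11.8×10⁻⁶×128×200 = 0.8259 mm.
The walls prevent any net length change, so an axial force P (same in every segment) develops. Compatibility: P · Σ Lᵢ/(AᵢEᵢ) = δ_free.
The series flexibility is Σ Lᵢ/(AᵢEᵢ) = 220/(1350×104×10³) + 200/(625×200×10³) = 3.167×10⁻⁶ mm/N.
P = 0.8259 / 3.167×10⁻⁶ = 260800 N = 260.8 kN, compressive.
σ_{brass} = P / A = 260800 / 1350 = 193.2 MPa.

σ ≈ 193 MPa (compressive)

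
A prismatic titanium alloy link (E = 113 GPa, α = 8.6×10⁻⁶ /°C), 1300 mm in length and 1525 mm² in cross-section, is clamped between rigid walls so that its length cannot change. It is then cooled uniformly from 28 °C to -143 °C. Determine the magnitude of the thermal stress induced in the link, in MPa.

With length fixed, the mechanical strain must cancel the thermal strain αΔT = 8.6×10⁻⁶ × 171 = 1470.6×10⁻⁶.
Hence σ = E·αΔT = 113×10³ × 1470.6×10⁻⁶ = 166.2 MPa, tensile.

σ ≈ 166 MPa (tensile)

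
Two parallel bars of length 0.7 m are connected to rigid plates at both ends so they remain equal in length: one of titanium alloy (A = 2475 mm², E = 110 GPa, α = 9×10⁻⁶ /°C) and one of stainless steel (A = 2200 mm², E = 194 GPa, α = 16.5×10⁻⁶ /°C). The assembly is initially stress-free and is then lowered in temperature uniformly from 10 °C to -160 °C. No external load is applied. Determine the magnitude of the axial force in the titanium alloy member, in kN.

P ≈ 212 kN (compressive in the titanium alloy)

The stainless steel has the larger α, so on cooling it would change length more than the titanium alloy if both were free. The rigid plates force a common final length, so the stainless steel is put into tension and the titanium alloy into compression, with equal and opposite forces P (no external load).
Compatibility of the two members (thermal + elastic change equal): (α₁ − α₂)ΔT = P·[1/(A₁E₁) + 1/(A₂E₂)].
|α₁ − α₂|·ΔT = 7.5×10⁻⁶ × 170 = 0.001275.
1/(A₁E₁) + 1/(A₂E₂) = 1/(2475×110×10³) + 1/(2200×194×10³) = 6.016×10⁻⁹ N⁻¹.
P = 0.001275 / 6.016×10⁻⁹ = 211900 N = 211.9 kN.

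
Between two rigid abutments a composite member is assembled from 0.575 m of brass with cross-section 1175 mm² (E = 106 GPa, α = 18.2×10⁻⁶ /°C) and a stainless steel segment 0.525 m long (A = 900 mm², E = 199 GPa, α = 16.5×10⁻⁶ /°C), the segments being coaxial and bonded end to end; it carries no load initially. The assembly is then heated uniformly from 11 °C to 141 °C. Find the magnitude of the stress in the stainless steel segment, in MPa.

With the walls removed the bar would change length by δ_free = Σ αᵢΔT Lᵢ = 18.2×10⁻⁶×130×575 + 16.5×10⁻⁶×130×525 = 2.487 mm.
The rigid supports impose zero overall length change; the single axial force P common to all segments must satisfy P Σ Lᵢ/(AᵢEᵢ) = δ_free.
Σ Lᵢ/(AᵢEᵢ) = 575/(1175×106×10³) + 525/(900×199×10³) = 7.548×10⁻⁶ mm/N.
Hence P = δ_free / Σ(L/AE) = 2.487/7.548×10⁻⁶ = 329.4 kN (compressive).
σ_{stainless steel} = P / A = 329400 / 900 = 366 MPa.

σ ≈ 366 MPa (compressive)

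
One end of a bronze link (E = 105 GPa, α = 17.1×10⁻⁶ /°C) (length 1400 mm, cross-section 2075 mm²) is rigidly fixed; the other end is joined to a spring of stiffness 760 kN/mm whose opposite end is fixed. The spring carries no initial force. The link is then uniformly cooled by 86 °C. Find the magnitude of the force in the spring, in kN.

P ≈ 266 kN

The unrestrained thermal change is αΔT L = 17.1×10⁻⁶ × 86 × 1400 = 2.059 mm.
With a force P in the spring, the elastic change of the link is PL/(AE) and that of the spring is P/k; compatibility requires their sum to equal δ_free.
P [ L/(AE) + 1/k ] = δ_free → P [ 1400/(2075×105×10³) + 1/(760×10³) ] = 2.059.
P = 2.059 / 7.741×10⁻⁶ = 265900 N.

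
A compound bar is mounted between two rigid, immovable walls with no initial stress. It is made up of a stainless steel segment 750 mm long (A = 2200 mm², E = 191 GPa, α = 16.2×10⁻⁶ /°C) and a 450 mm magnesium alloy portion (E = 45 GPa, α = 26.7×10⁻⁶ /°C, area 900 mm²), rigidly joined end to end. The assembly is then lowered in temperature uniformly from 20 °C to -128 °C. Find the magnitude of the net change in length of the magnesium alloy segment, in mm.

With the walls removed the bar would change length by δ_free = Σ αᵢΔT Lᵢ = 16.2×10⁻⁶×148×750 + 26.7×10⁻⁶×148×450 = 3.576 mm.
The rigid supports impose zero overall length change; the single axial force P common to all segments must satisfy P Σ Lᵢ/(AᵢEᵢ) = δ_free.
The series flexibility is Σ Lᵢ/(AᵢEᵢ) = 750/(2200×191×10³) + 450/(900×45×10³) = 1.29×10⁻⁵ mm/N.
P = 3.576 / 1.29×10⁻⁵ = 277300 N = 277.3 kN, tensile.
For the magnesium alloy segment, free thermal change = 26.7×10⁻⁶×148×450 = 1.778 mm and elastic change from P = 277300×450/(900×45×10³) = 3.081 mm; these oppose, so the net change is 1.3 mm (segment lengthens).

|ΔL| ≈ 1.3 mm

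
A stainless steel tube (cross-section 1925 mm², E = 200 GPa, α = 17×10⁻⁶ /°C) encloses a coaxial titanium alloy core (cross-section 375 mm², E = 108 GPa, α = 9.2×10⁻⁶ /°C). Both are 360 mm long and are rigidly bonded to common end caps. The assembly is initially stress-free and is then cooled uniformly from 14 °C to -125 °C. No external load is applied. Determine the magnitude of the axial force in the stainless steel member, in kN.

Both members must finish at the same length. With the larger α, the stainless steel tends to over-contract; the plates restrain it, putting the stainless steel in tension and the titanium alloy in compression. With no external load the two internal forces are equal and opposite, magnitude P.
Equating the net (thermal + elastic) strains gives |α₁ − α₂|·ΔT = P·[1/(A₁E₁) + 1/(A₂E₂)].
|α₁ − α₂|·ΔT = 7.8×10⁻⁶ × 139 = 0.001084.
1/(A₁E₁) + 1/(A₂E₂) = 1/(1925×200×10³) + 1/(375×108×10³) = 2.729×10⁻⁸ N⁻¹.
So P = 0.001084 / 2.729×10⁻⁸ = 39.73 kN.

P ≈ 39.7 kN (tensile in the stainless steel)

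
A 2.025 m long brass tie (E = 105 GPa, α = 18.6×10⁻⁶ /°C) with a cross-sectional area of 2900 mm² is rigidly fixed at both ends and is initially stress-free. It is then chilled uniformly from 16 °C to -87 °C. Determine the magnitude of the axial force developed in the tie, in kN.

P ≈ 583 kN (tensile)

Full restraint means ε = 0, so the stress is σ = EαΔT = 105×10³ × 18.6×10⁻⁶ × 103 = 201.2 MPa.
Then P = σA = 201.2 × 2900 mm² = 583.4 kN, tensile.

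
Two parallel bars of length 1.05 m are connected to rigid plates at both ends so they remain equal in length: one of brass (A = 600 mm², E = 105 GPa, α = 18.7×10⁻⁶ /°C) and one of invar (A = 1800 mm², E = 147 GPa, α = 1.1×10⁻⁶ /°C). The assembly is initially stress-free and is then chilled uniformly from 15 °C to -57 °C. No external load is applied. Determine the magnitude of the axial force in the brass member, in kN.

Both members must finish at the same length. With the larger α, the brass tends to over-contract; the plates restrain it, putting the brass in tension and the invar in compression. With no external load the two internal forces are equal and opposite, magnitude P.
Equating the net (thermal + elastic) strains gives |α₁ − α₂|·ΔT = P·[1/(A₁E₁) + 1/(A₂E₂)].
|α₁ − α₂|·ΔT = 17.6×10⁻⁶ × 72 = 0.001267.
1/(A₁E₁) + 1/(A₂E₂) = 1/(600×105×10³) + 1/(1800×147×10³) = 1.965×10⁻⁸ N⁻¹.
P = 0.001267 / 1.965×10⁻⁸ = 64480 N = 64.48 kN.

P ≈ 64.5 kN (tensile in the brass)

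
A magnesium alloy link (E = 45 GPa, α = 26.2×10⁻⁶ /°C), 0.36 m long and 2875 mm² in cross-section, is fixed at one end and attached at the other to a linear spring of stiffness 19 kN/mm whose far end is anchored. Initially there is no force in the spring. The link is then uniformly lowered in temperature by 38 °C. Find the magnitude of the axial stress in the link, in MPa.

σ ≈ 2.25 MPa (tensile)

If the spring were absent the link would shorten by αΔT L = 26.2×10⁻⁶ × 38 × 360 = 0.3584 mm.
Let P be the tensile force in the spring. The link extends elastically by PL/(AE) and the spring stretches by P/k; together these equal δ_free.
P [ L/(AE) + 1/k ] = δ_free → P [ 360/(2875×45×10³) + 1/(19×10³) ] = 0.3584.
P = 0.3584 / 5.541×10⁻⁵ = 6468 N.
σ = P/A = 6468/2875 = 2.25 MPa.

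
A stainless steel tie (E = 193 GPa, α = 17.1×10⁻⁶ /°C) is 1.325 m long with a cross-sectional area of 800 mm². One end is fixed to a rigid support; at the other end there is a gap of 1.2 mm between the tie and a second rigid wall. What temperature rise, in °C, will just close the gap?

Contact occurs when the free expansion equals the gap: αΔT L = 1.2 mm.
ΔT = 1.2 / (17.1×10⁻⁶ × 1325) = 52.96 °C.

ΔT ≈ 53 °C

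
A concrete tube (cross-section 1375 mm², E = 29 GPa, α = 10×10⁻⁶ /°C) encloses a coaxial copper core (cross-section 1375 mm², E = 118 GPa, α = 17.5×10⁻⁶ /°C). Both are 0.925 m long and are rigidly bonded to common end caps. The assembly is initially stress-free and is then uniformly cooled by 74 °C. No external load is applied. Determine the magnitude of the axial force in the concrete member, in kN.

P ≈ 17.8 kN (compressive in the concrete)

Both members must finish at the same length. With the larger α, the copper tends to over-contract; the plates restrain it, putting the copper in tension and the concrete in compression. With no external load the two internal forces are equal and opposite, magnitude P.
Setting the final lengths equal and cancelling L: (α₁ − α₂)ΔT = P/(A₁E₁) + P/(A₂E₂).
|α₁ − α₂|·ΔT = 7.5×10⁻⁶ × 74 = 0.000555.
1/(A₁E₁) + 1/(A₂E₂) = 1/(1375×29×10³) + 1/(1375×118×10³) = 3.124×10⁻⁸ N⁻¹.
P = 0.000555 / 3.124×10⁻⁸ = 17760 N = 17.76 kN.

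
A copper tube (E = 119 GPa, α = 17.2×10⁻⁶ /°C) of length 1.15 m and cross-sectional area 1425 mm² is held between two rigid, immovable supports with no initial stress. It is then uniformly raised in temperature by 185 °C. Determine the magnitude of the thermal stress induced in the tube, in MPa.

σ ≈ 379 MPa (compressive)

With length fixed, the mechanical strain must cancel the thermal strain αΔT = 17.2×10⁻⁶ × 185 = 3182×10⁻⁶.
Hence σ = E·αΔT = 119×10³ × 3182×10⁻⁶ = 378.7 MPa, compressive.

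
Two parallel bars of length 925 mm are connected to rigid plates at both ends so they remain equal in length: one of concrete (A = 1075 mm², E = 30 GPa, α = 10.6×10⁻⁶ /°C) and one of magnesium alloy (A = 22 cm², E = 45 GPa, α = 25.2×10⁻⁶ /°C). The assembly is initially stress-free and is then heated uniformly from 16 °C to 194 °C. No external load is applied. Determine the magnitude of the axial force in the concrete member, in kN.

P ≈ 63.2 kN (tensile in the concrete)

Both members must finish at the same length. With the larger α, the magnesium alloy tends to over-expand; the plates restrain it, putting the magnesium alloy in compression and the concrete in tension. With no external load the two internal forces are equal and opposite, magnitude P.
Setting the final lengths equal and cancelling L: (α₁ − α₂)ΔT = P/(A₁E₁) + P/(A₂E₂).
|α₁ − α₂|·ΔT = 14.6×10⁻⁶ × 178 = 0.002599.
1/(A₁E₁) + 1/(A₂E₂) = 1/(1075×30×10³) + 1/(2200×45×10³) = 4.111×10⁻⁸ N⁻¹.
P = 0.002599 / 4.111×10⁻⁸ = 63220 N = 63.22 kN.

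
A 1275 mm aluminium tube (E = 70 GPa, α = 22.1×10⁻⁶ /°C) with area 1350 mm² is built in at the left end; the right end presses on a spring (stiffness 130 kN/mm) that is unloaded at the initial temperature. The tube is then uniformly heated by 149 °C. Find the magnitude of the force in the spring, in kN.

If the spring were absent the tube would lengthen by αΔT L = 22.1×10⁻⁶ × 149 × 1275 = 4.198 mm.
Let P be the compressive force at the spring. The tube shortens elastically by PL/(AE) and the spring compresses by P/k; together these equal δ_free.
P [ L/(AE) + 1/k ] = δ_free → P [ 1275/(1350×70×10³) + 1/(130×10³) ] = 4.198.
P = 4.198 / 2.118×10⁻⁵ = 198200 N.

P ≈ 198 kN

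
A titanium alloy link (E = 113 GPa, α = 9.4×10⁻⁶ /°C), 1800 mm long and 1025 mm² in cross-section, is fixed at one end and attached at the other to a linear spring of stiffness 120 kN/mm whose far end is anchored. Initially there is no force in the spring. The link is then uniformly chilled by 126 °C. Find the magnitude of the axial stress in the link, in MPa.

Free thermal contraction: δ_free = αΔT L = 9.4×10⁻⁶ × 126 × 1800 = 2.132 mm.
With a force P in the spring, the elastic change of the link is PL/(AE) and that of the spring is P/k; compatibility requires their sum to equal δ_free.
So P = δ_free / [L/(AE) + 1/k] = 2.132 / [ 1800/(1025×113×10³) + 1/(120×10³) ].
P = 2.132 / 2.387×10⁻⁵ = 89300 N.
σ = P/A = 89300/1025 = 87.12 MPa.

σ ≈ 87.1 MPa (tensile)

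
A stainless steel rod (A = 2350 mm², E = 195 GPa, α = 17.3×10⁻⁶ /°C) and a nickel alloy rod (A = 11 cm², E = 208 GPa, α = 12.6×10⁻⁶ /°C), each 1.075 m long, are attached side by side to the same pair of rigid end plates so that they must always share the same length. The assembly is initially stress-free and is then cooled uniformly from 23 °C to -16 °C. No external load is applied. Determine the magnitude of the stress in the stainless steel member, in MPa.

Equilibrium of a rigid end plate with no external load gives equal and opposite internal forces ±P in the two members. Since α_{stainless steel} > α_{nickel alloy}, cooling drives the stainless steel into tension and the nickel alloy into compression.
Compatibility of the two members (thermal + elastic change equal): (α₁ − α₂)ΔT = P·[1/(A₁E₁) + 1/(A₂E₂)].
|α₁ − α₂|·ΔT = 4.7×10⁻⁶ × 39 = 0.0001833.
1/(A₁E₁) + 1/(A₂E₂) = 1/(2350×195×10³) + 1/(1100×208×10³) = 6.553×10⁻⁹ N⁻¹.
So P = 0.0001833 / 6.553×10⁻⁹ = 27.97 kN.
σ_{stainless steel} = P/A₁ = 27970/2350 = 11.9 MPa, tensile.

σ ≈ 11.9 MPa (tensile)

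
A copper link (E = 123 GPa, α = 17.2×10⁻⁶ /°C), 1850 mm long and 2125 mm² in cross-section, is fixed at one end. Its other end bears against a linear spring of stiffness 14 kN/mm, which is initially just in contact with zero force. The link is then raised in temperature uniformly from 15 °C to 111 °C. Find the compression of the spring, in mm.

δ ≈ 2.78 mm

If the spring were absent the link would lengthen by αΔT L = 17.2×10⁻⁶ × 96 × 1850 = 3.055 mm.
With a force P in the spring, the elastic change of the link is PL/(AE) and that of the spring is P/k; compatibility requires their sum to equal δ_free.
So P = δ_free / [L/(AE) + 1/k] = 3.055 / [ 1850/(2125×123×10³) + 1/(14×10³) ].
P = 3.055 / 7.851×10⁻⁵ = 38910 N.
Spring compression = P/k = 38910/(14×10³) = 2.779 mm.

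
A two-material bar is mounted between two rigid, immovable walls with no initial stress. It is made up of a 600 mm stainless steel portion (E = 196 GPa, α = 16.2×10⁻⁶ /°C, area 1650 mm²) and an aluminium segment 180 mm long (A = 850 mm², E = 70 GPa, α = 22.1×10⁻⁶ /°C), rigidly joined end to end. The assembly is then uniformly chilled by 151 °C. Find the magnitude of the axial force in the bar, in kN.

P ≈ 424 kN (tensile)

If the supports were absent, the total length change would be Σ αᵢΔT Lᵢ = 16.2×10⁻⁶×151×600 + 22.1×10⁻⁶×151×180 = 2.068 mm.
Since the ends are fixed, an axial force P builds up, equal in every segment, with P · Σ Lᵢ/(AᵢEᵢ) = δ_free.
Σ Lᵢ/(AᵢEᵢ) = 600/(1650×196×10³) + 180/(850×70×10³) = 4.88×10⁻⁶ mm/N.
Hence P = δ_free / Σ(L/AE) = 2.068/4.88×10⁻⁶ = 423.8 kN (tensile).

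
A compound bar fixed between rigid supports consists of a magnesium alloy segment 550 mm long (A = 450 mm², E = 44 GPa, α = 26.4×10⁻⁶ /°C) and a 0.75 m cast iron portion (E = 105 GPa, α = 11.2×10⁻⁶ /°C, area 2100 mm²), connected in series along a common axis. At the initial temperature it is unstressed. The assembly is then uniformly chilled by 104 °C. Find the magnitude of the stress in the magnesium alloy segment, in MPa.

Free thermal contraction of the whole bar: Σ αᵢΔT Lᵢ = 26.4×10⁻⁶×104×550 + 11.2×10⁻⁶×104×750 = 2.384 mm.
The walls prevent any net length change, so an axial force P (same in every segment) develops. Compatibility: P · Σ Lᵢ/(AᵢEᵢ) = δ_free.
Σ Lᵢ/(AᵢEᵢ) = 550/(450×44×10³) + 750/(2100×105×10³) = 3.118×10⁻⁵ mm/N.
So P = 2.384 / 3.118×10⁻⁵ = 76.45 kN, tensile.
σ_{magnesium alloy} = P / A = 76450 / 450 = 169.9 MPa.

σ ≈ 170 MPa (tensile)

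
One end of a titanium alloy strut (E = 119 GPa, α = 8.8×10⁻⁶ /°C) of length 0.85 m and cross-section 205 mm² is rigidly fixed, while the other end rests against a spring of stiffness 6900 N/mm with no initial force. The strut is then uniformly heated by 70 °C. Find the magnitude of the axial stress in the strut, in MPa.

If the spring were absent the strut would lengthen by αΔT L = 8.8×10⁻⁶ × 70 × 850 = 0.5236 mm.
Let P be the compressive force at the spring. The strut shortens elastically by PL/(AE) and the spring compresses by P/k; together these equal δ_free.
P [ L/(AE) + 1/k ] = δ_free → P [ 850/(205×119×10³) + 1/(6900) ] = 0.5236.
P = 0.5236 / 0.0001798 = 2913 N.
σ = P/A = 2913/205 = 14.21 MPa.

σ ≈ 14.2 MPa (compressive)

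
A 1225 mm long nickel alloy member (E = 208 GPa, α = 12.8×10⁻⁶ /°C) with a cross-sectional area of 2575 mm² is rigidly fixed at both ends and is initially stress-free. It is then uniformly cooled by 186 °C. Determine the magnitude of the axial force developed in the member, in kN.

P ≈ 1280 kN (tensile)

The ends cannot move, so σ = EαΔT = 208×10³ × 12.8×10⁻⁶ × 186 = 495.2 MPa.
Axial force P = σA = 495.2 × 2575 = 1.275×10⁶ N = 1275 kN, tensile.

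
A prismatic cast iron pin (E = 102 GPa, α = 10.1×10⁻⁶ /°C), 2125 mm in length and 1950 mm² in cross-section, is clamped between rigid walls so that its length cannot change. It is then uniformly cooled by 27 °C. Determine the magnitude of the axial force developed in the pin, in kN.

The ends cannot move, so σ = EαΔT = 102×10³ × 10.1×10⁻⁶ × 27 = 27.82 MPa.
P = AEαΔT = 1950 × 102×10³ × 10.1×10⁻⁶ × 27 = 54.24 kN (tensile).

P ≈ 54.2 kN (tensile)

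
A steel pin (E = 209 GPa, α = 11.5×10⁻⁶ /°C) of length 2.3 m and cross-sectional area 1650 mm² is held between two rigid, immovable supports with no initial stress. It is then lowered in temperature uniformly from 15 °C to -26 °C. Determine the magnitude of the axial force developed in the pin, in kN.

The ends cannot move, so σ = EαΔT = 209×10³ × 11.5×10⁻⁶ × 41 = 98.54 MPa.
Then P = σA = 98.54 × 1650 mm² = 162.6 kN, tensile.

P ≈ 163 kN (tensile)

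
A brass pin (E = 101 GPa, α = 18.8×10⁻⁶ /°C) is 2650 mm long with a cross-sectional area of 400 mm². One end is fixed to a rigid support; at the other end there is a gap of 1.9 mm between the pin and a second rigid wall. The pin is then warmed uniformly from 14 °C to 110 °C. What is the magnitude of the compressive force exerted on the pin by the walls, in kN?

P ≈ 43.9 kN

Free thermal elongation = αΔT L = 18.8×10⁻⁶ × 96 × 2650 = 4.783 mm.
The gap closes (δ_free > 1.9 mm) and the wall then resists a further 4.783 − 1.9 = 2.883 mm of expansion.
Compatibility: PL/(AE) = 2.883 mm, so σ = P/A = E × (2.883/2650) = 109.9 MPa.
P = σA = 109.9 × 400 = 43.95 kN.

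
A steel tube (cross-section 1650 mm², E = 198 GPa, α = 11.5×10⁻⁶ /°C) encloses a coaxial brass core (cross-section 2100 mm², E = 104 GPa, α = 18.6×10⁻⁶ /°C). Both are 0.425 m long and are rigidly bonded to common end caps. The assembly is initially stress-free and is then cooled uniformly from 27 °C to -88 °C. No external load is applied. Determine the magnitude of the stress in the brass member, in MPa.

Equilibrium of a rigid end plate with no external load gives equal and opposite internal forces ±P in the two members. Since α_{brass} > α_{steel}, cooling drives the brass into tension and the steel into compression.
Equating the net (thermal + elastic) strains gives |α₁ − α₂|·ΔT = P·[1/(A₁E₁) + 1/(A₂E₂)].
|α₁ − α₂|·ΔT = 7.1×10⁻⁶ × 115 = 0.0008165.
1/(A₁E₁) + 1/(A₂E₂) = 1/(1650×198×10³) + 1/(2100×104×10³) = 7.64×10⁻⁹ N⁻¹.
P = 0.0008165 / 7.64×10⁻⁹ = 106900 N = 106.9 kN.
σ_{brass} = P/A₂ = 106900/2100 = 50.89 MPa, tensile.

σ ≈ 50.9 MPa (tensile)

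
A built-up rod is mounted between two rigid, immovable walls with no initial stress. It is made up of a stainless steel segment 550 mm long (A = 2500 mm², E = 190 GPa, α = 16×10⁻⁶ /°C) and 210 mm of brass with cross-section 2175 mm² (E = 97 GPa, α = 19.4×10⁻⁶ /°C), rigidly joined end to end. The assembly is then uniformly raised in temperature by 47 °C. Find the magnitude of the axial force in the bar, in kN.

P ≈ 281 kN (compressive)

If the supports were absent, the total length change would be Σ αᵢΔT Lᵢ = 16×10⁻⁶×47×550 + 19.4×10⁻⁶×47×210 = 0.6051 mm.
Since the ends are fixed, an axial force P builds up, equal in every segment, with P · Σ Lᵢ/(AᵢEᵢ) = δ_free.
The series flexibility is Σ Lᵢ/(AᵢEᵢ) = 550/(2500×190×10³) + 210/(2175×97×10³) = 2.153×10⁻⁶ mm/N.
So P = 0.6051 / 2.153×10⁻⁶ = 281 kN, compressive.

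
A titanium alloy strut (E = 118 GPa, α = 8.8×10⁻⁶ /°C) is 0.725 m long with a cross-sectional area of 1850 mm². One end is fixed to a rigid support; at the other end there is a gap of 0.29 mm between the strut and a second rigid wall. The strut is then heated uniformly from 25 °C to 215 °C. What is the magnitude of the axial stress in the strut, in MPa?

σ ≈ 150 MPa (compressive)

Unrestrained expansion: δ_free = αΔT L = 8.8×10⁻⁶ × 190 × 725 = 1.212 mm.
This exceeds the 0.29 mm gap, so the wall pushes back. The portion of expansion that must be recovered elastically is δ_free − gap = 1.212 − 0.29 = 0.9222 mm.
That suppressed elongation corresponds to σ = E·Δ/L = 118×10³ × 0.9222/725 = 150.1 MPa.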